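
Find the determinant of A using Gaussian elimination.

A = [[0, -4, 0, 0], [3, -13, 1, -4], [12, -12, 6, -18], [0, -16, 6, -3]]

det(A) = 72

Forward elimination:
R1 <-> R2   (pivot in column 1 was zero)
[  3  -13  1   -4 ]
[  0   -4  0    0 ]
[ 12  -12  6  -18 ]
[  0  -16  6   -3 ]
R3 <- R3 - (4)*R1:  [  0  40   2  -2 ]
R3 <- R3 - (-10)*R2:  [  0   0   2  -2 ]
R4 <- R4 - (4)*R2:  [  0   0   6  -3 ]
R4 <- R4 - (3)*R3:  [ 0  0  0  3 ]
Upper-triangular form:
[ 3  -13  1  -4 ]
[ 0   -4  0   0 ]
[ 0    0  2  -2 ]
[ 0    0  0   3 ]
det(A) = (-1)^1 * (3) * (-4) * (2) * (3) = 72  (1 row swap -> sign -1)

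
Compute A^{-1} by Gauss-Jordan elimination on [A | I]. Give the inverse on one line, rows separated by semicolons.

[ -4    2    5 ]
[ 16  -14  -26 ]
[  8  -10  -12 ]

inverse = [-23/24 -13/48 3/16; -1/6 1/12 -1/4; -1/2 -1/4 1/4]

Gauss-Jordan on [A | I]:
R1 <- (1/-4)*R1:  [    1  -1/2  -5/4  |  -1/4     0     0 ]
R2 <- R2 - (16)*R1:  [  0  -6  -6  |   4   1   0 ]
R3 <- R3 - (8)*R1:  [  0  -6  -2  |   2   0   1 ]
R2 <- (1/-6)*R2:  [    0     1     1  |  -2/3  -1/6     0 ]
R1 <- R1 - (-1/2)*R2:  [     1      0   -3/4  |  -7/12  -1/12      0 ]
R3 <- R3 - (-6)*R2:  [  0   0   4  |  -2  -1   1 ]
R3 <- (1/4)*R3:  [    0     0     1  |  -1/2  -1/4   1/4 ]
R1 <- R1 - (-3/4)*R3:  [      1       0       0  |  -23/24  -13/48    3/16 ]
R2 <- R2 - (1)*R3:  [    0     1     0  |  -1/6  1/12  -1/4 ]
Right block of [I | A^{-1}] is the inverse:
[ -23/24  -13/48  3/16 ]
[   -1/6    1/12  -1/4 ]
[   -1/2    -1/4   1/4 ]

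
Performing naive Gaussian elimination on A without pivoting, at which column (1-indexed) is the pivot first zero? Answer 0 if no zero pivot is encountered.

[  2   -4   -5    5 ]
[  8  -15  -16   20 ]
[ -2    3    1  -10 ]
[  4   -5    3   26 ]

first zero-pivot column = 3

Naive forward elimination:
R2 <- R2 - (4)*R1:  [ 0  1  4  0 ]
R3 <- R3 - (-1)*R1:  [  0  -1  -4  -5 ]
R4 <- R4 - (2)*R1:  [  0   3  13  16 ]
R3 <- R3 - (-1)*R2:  [  0   0   0  -5 ]
R4 <- R4 - (3)*R2:  [  0   0   1  16 ]
Matrix at this point:
[ 2  -4  -5   5 ]
[ 0   1   4   0 ]
[ 0   0   0  -5 ]
[ 0   0   1  16 ]
Pivot entry (3,3) is zero but row 4 has 1 in column 3 -> naive elimination stops; a row interchange (e.g. R3 <-> R4) would be required here.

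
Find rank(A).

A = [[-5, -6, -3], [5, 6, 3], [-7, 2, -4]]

Row reduction:
R2 <- R2 - (-1)*R1:  [ 0  0  0 ]
R3 <- R3 - (7/5)*R1:  [    0  52/5   1/5 ]
R2 <-> R3   (pivot in column 2 was zero)
[ -5    -6   -3 ]
[  0  52/5  1/5 ]
[  0     0    0 ]
Row echelon form:
[ -5    -6   -3 ]
[  0  52/5  1/5 ]
[  0     0    0 ]
Nonzero rows / pivot columns: 2

rank(A) = 2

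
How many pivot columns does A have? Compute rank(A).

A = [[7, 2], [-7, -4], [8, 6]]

rank(A) = 2

Row reduction:
R2 <- R2 - (-1)*R1:  [  0  -2 ]
R3 <- R3 - (8/7)*R1:  [    0  26/7 ]
R3 <- R3 - (-13/7)*R2:  [ 0  0 ]
Row echelon form:
[ 7   2 ]
[ 0  -2 ]
[ 0   0 ]
Nonzero rows / pivot columns: 2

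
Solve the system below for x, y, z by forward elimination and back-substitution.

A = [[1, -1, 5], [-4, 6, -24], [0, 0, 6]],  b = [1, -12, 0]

Forward elimination on [A|b]:
R2 <- R2 - (-4)*R1:  [  0   2  -4  -8 ]
Row echelon form:
[ 1  -1   5  |   1 ]
[ 0   2  -4  |  -8 ]
[ 0   0   6  |   0 ]
Back-substitution:
z = (0) / 6 = 0
y = (-8 - (-4)*(0)) / 2 = -4
x = (1 - (-1)*(-4) - (5)*(0)) / 1 = -3

(-3, -4, 0)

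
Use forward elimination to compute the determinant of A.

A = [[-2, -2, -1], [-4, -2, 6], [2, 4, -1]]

det(A) = 40

Forward elimination:
R2 <- R2 - (2)*R1:  [ 0  2  8 ]
R3 <- R3 - (-1)*R1:  [  0   2  -2 ]
R3 <- R3 - (1)*R2:  [   0    0  -10 ]
Upper-triangular form:
[ -2  -2   -1 ]
[  0   2    8 ]
[  0   0  -10 ]
det(A) = (-1)^0 * (-2) * (2) * (-10) = 40  (0 row swaps -> sign +1)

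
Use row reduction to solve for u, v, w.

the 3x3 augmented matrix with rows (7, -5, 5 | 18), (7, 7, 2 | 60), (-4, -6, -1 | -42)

(4, 4, 2)

Forward elimination on [A|b]:
R2 <- R2 - (1)*R1:  [  0  12  -3  42 ]
R3 <- R3 - (-4/7)*R1:  [      0   -62/7    13/7  -222/7 ]
R3 <- R3 - (-31/42)*R2:  [     0      0  -5/14   -5/7 ]
Row echelon form:
[ 7  -5      5  |    18 ]
[ 0  12     -3  |    42 ]
[ 0   0  -5/14  |  -5/7 ]
Back-substitution:
w = (-5/7) / (-5/14) = 2
v = (42 - (-3)*(2)) / 12 = 4
u = (18 - (-5)*(4) - (5)*(2)) / 7 = 4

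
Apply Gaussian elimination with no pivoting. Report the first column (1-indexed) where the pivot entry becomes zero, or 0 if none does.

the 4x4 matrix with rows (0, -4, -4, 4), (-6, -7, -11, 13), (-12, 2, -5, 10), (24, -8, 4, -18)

Naive forward elimination:
Pivot entry (1,1) is zero but row 2 has -6 in column 1 -> naive elimination stops; a row interchange (e.g. R1 <-> R2) would be required here.

first zero-pivot column = 1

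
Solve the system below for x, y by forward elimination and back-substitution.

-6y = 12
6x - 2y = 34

(5, -2)

Forward elimination on [A|b]:
R1 <-> R2   (pivot in column 1 was zero)
[ 6  -2  34 ]
[ 0  -6  12 ]
Row echelon form:
[ 6  -2  |  34 ]
[ 0  -6  |  12 ]
Back-substitution:
y = (12) / -6 = -2
x = (34 - (-2)*(-2)) / 6 = 5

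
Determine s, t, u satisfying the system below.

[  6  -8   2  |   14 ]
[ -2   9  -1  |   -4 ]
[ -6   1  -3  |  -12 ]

Forward elimination on [A|b]:
R2 <- R2 - (-1/3)*R1:  [    0  19/3  -1/3   2/3 ]
R3 <- R3 - (-1)*R1:  [  0  -7  -1   2 ]
R3 <- R3 - (-21/19)*R2:  [      0       0  -26/19   52/19 ]
Row echelon form:
[ 6    -8       2  |     14 ]
[ 0  19/3    -1/3  |    2/3 ]
[ 0     0  -26/19  |  52/19 ]
Back-substitution:
u = (52/19) / (-26/19) = -2
t = (2/3 - (-1/3)*(-2)) / (19/3) = 0
s = (14 - (-8)*(0) - (2)*(-2)) / 6 = 3

(3, 0, -2)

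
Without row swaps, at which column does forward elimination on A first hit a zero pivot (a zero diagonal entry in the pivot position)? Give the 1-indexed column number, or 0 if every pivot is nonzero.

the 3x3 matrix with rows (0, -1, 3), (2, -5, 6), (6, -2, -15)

first zero-pivot column = 1

Naive forward elimination:
Pivot entry (1,1) is zero but row 2 has 2 in column 1 -> naive elimination stops; a row interchange (e.g. R1 <-> R2) would be required here.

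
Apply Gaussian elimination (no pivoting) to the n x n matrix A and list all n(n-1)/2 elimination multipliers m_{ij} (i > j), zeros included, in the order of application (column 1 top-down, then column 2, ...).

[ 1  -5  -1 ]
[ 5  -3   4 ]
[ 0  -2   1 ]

multipliers: 5, 0, -1/11

Forward elimination:
R2 <- R2 - (5)*R1:  [  0  22   9 ]
R3: entry in column 1 is already 0 -> m_{31} = 0 (no row operation needed)
R3 <- R3 - (-1/11)*R2:  [     0      0  20/11 ]
Multipliers (in order of application): m_{21} = 5, m_{31} = 0, m_{32} = -1/11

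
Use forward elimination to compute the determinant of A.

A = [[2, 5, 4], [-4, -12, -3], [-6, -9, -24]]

Forward elimination:
R2 <- R2 - (-2)*R1:  [  0  -2   5 ]
R3 <- R3 - (-3)*R1:  [   0    6  -12 ]
R3 <- R3 - (-3)*R2:  [ 0  0  3 ]
Upper-triangular form:
[ 2   5  4 ]
[ 0  -2  5 ]
[ 0   0  3 ]
det(A) = (-1)^0 * (2) * (-2) * (3) = -12  (0 row swaps -> sign +1)

det(A) = -12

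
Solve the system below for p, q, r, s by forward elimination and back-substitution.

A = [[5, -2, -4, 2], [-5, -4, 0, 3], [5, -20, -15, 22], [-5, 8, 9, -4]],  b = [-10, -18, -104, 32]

(0, 3, 0, -2)

Forward elimination on [A|b]:
R2 <- R2 - (-1)*R1:  [   0   -6   -4    5  -28 ]
R3 <- R3 - (1)*R1:  [   0  -18  -11   20  -94 ]
R4 <- R4 - (-1)*R1:  [  0   6   5  -2  22 ]
R3 <- R3 - (3)*R2:  [   0    0    1    5  -10 ]
R4 <- R4 - (-1)*R2:  [  0   0   1   3  -6 ]
R4 <- R4 - (1)*R3:  [  0   0   0  -2   4 ]
Row echelon form:
[ 5  -2  -4   2  |  -10 ]
[ 0  -6  -4   5  |  -28 ]
[ 0   0   1   5  |  -10 ]
[ 0   0   0  -2  |    4 ]
Back-substitution:
s = (4) / -2 = -2
r = (-10 - (5)*(-2)) / 1 = 0
q = (-28 - (-4)*(0) - (5)*(-2)) / -6 = 3
p = (-10 - (-2)*(3) - (-4)*(0) - (2)*(-2)) / 5 = 0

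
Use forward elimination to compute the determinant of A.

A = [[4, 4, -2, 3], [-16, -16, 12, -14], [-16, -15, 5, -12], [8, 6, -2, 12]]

Forward elimination:
R2 <- R2 - (-4)*R1:  [  0   0   4  -2 ]
R3 <- R3 - (-4)*R1:  [  0   1  -3   0 ]
R4 <- R4 - (2)*R1:  [  0  -2   2   6 ]
R2 <-> R3   (pivot in column 2 was zero)
[ 4   4  -2   3 ]
[ 0   1  -3   0 ]
[ 0   0   4  -2 ]
[ 0  -2   2   6 ]
R4 <- R4 - (-2)*R2:  [  0   0  -4   6 ]
R4 <- R4 - (-1)*R3:  [ 0  0  0  4 ]
Upper-triangular form:
[ 4  4  -2   3 ]
[ 0  1  -3   0 ]
[ 0  0   4  -2 ]
[ 0  0   0   4 ]
det(A) = (-1)^1 * (4) * (1) * (4) * (4) = -64  (1 row swap -> sign -1)

det(A) = -64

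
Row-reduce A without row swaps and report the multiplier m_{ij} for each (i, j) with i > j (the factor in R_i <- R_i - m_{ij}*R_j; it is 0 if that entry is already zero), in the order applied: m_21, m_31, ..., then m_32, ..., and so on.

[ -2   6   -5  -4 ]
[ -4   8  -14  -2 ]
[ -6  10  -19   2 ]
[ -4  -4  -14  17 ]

Forward elimination:
R2 <- R2 - (2)*R1:  [  0  -4  -4   6 ]
R3 <- R3 - (3)*R1:  [  0  -8  -4  14 ]
R4 <- R4 - (2)*R1:  [   0  -16   -4   25 ]
R3 <- R3 - (2)*R2:  [ 0  0  4  2 ]
R4 <- R4 - (4)*R2:  [  0   0  12   1 ]
R4 <- R4 - (3)*R3:  [  0   0   0  -5 ]
Multipliers (in order of application): m_{21} = 2, m_{31} = 3, m_{41} = 2, m_{32} = 2, m_{42} = 4, m_{43} = 3

multipliers: 2, 3, 2, 2, 4, 3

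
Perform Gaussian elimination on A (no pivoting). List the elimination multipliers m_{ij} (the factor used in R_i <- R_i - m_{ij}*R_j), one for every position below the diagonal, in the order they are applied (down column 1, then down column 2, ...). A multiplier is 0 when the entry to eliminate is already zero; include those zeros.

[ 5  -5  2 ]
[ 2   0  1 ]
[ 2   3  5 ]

multipliers: 2/5, 2/5, 5/2

Forward elimination:
R2 <- R2 - (2/5)*R1:  [   0    2  1/5 ]
R3 <- R3 - (2/5)*R1:  [    0     5  21/5 ]
R3 <- R3 - (5/2)*R2:  [     0      0  37/10 ]
Multipliers (in order of application): m_{21} = 2/5, m_{31} = 2/5, m_{32} = 5/2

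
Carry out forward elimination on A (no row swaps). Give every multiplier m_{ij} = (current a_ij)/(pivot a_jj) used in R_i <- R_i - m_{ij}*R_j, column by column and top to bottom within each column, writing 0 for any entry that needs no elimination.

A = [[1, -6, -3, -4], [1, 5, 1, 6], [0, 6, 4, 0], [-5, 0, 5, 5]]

multipliers: 1, 0, -5, 6/11, -30/11, 1/2

Forward elimination:
R2 <- R2 - (1)*R1:  [  0  11   4  10 ]
R3: entry in column 1 is already 0 -> m_{31} = 0 (no row operation needed)
R4 <- R4 - (-5)*R1:  [   0  -30  -10  -15 ]
R3 <- R3 - (6/11)*R2:  [      0       0   20/11  -60/11 ]
R4 <- R4 - (-30/11)*R2:  [      0       0   10/11  135/11 ]
R4 <- R4 - (1/2)*R3:  [  0   0   0  15 ]
Multipliers (in order of application): m_{21} = 1, m_{31} = 0, m_{41} = -5, m_{32} = 6/11, m_{42} = -30/11, m_{43} = 1/2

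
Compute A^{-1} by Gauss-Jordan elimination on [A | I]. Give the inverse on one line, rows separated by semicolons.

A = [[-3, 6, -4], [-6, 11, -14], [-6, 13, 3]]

inverse = [43/3 -14/3 -8/3; 34/5 -11/5 -6/5; -4/5 1/5 1/5]

Gauss-Jordan on [A | I]:
R1 <- (1/-3)*R1:  [    1    -2   4/3  |  -1/3     0     0 ]
R2 <- R2 - (-6)*R1:  [  0  -1  -6  |  -2   1   0 ]
R3 <- R3 - (-6)*R1:  [  0   1  11  |  -2   0   1 ]
R2 <- (1/-1)*R2:  [  0   1   6  |   2  -1   0 ]
R1 <- R1 - (-2)*R2:  [    1     0  40/3  |  11/3    -2     0 ]
R3 <- R3 - (1)*R2:  [  0   0   5  |  -4   1   1 ]
R3 <- (1/5)*R3:  [    0     0     1  |  -4/5   1/5   1/5 ]
R1 <- R1 - (40/3)*R3:  [     1      0      0  |   43/3  -14/3   -8/3 ]
R2 <- R2 - (6)*R3:  [     0      1      0  |   34/5  -11/5   -6/5 ]
Right block of [I | A^{-1}] is the inverse:
[ 43/3  -14/3  -8/3 ]
[ 34/5  -11/5  -6/5 ]
[ -4/5    1/5   1/5 ]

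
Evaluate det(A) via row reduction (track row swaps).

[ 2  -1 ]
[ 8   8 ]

Forward elimination:
R2 <- R2 - (4)*R1:  [  0  12 ]
Upper-triangular form:
[ 2  -1 ]
[ 0  12 ]
det(A) = (-1)^0 * (2) * (12) = 24  (0 row swaps -> sign +1)

det(A) = 24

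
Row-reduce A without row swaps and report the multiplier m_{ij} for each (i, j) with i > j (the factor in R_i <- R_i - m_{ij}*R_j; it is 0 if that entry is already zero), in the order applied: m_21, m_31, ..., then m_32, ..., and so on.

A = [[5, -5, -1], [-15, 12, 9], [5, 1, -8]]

Forward elimination:
R2 <- R2 - (-3)*R1:  [  0  -3   6 ]
R3 <- R3 - (1)*R1:  [  0   6  -7 ]
R3 <- R3 - (-2)*R2:  [ 0  0  5 ]
Multipliers (in order of application): m_{21} = -3, m_{31} = 1, m_{32} = -2

multipliers: -3, 1, -2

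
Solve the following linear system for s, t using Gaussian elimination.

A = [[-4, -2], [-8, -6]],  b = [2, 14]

Forward elimination on [A|b]:
R2 <- R2 - (2)*R1:  [  0  -2  10 ]
Row echelon form:
[ -4  -2  |   2 ]
[  0  -2  |  10 ]
Back-substitution:
t = (10) / -2 = -5
s = (2 - (-2)*(-5)) / -4 = 2

(2, -5)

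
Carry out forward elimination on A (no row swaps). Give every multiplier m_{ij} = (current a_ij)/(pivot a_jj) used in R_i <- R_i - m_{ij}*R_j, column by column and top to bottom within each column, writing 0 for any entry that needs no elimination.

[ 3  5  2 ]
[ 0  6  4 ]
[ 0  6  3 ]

multipliers: 0, 0, 1

Forward elimination:
R2: entry in column 1 is already 0 -> m_{21} = 0 (no row operation needed)
R3: entry in column 1 is already 0 -> m_{31} = 0 (no row operation needed)
R3 <- R3 - (1)*R2:  [  0   0  -1 ]
Multipliers (in order of application): m_{21} = 0, m_{31} = 0, m_{32} = 1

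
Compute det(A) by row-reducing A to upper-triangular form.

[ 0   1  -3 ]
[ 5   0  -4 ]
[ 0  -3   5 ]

Forward elimination:
R1 <-> R2   (pivot in column 1 was zero)
[ 5   0  -4 ]
[ 0   1  -3 ]
[ 0  -3   5 ]
R3 <- R3 - (-3)*R2:  [  0   0  -4 ]
Upper-triangular form:
[ 5  0  -4 ]
[ 0  1  -3 ]
[ 0  0  -4 ]
det(A) = (-1)^1 * (5) * (1) * (-4) = 20  (1 row swap -> sign -1)

det(A) = 20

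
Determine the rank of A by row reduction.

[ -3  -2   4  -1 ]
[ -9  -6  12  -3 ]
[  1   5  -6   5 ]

rank(A) = 2

Row reduction:
R2 <- R2 - (3)*R1:  [ 0  0  0  0 ]
R3 <- R3 - (-1/3)*R1:  [     0   13/3  -14/3   14/3 ]
R2 <-> R3   (pivot in column 2 was zero)
[ -3    -2      4    -1 ]
[  0  13/3  -14/3  14/3 ]
[  0     0      0     0 ]
Row echelon form:
[ -3    -2      4    -1 ]
[  0  13/3  -14/3  14/3 ]
[  0     0      0     0 ]
Nonzero rows / pivot columns: 2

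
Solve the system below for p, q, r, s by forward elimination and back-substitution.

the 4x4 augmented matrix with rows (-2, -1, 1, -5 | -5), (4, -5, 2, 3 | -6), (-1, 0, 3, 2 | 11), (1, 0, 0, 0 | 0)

(0, 3, 3, 1)

Forward elimination on [A|b]:
R2 <- R2 - (-2)*R1:  [   0   -7    4   -7  -16 ]
R3 <- R3 - (1/2)*R1:  [    0   1/2   5/2   9/2  27/2 ]
R4 <- R4 - (-1/2)*R1:  [    0  -1/2   1/2  -5/2  -5/2 ]
R3 <- R3 - (-1/14)*R2:  [      0       0   39/14       4  173/14 ]
R4 <- R4 - (1/14)*R2:  [      0       0    3/14      -2  -19/14 ]
R4 <- R4 - (1/13)*R3:  [      0       0       0  -30/13  -30/13 ]
Row echelon form:
[ -2  -1      1      -5  |      -5 ]
[  0  -7      4      -7  |     -16 ]
[  0   0  39/14       4  |  173/14 ]
[  0   0      0  -30/13  |  -30/13 ]
Back-substitution:
s = (-30/13) / (-30/13) = 1
r = (173/14 - (4)*(1)) / (39/14) = 3
q = (-16 - (4)*(3) - (-7)*(1)) / -7 = 3
p = (-5 - (-1)*(3) - (1)*(3) - (-5)*(1)) / -2 = 0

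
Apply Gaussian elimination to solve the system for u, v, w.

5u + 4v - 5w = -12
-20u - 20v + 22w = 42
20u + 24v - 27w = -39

(-3, 2, 1)

Forward elimination on [A|b]:
R2 <- R2 - (-4)*R1:  [  0  -4   2  -6 ]
R3 <- R3 - (4)*R1:  [  0   8  -7   9 ]
R3 <- R3 - (-2)*R2:  [  0   0  -3  -3 ]
Row echelon form:
[ 5   4  -5  |  -12 ]
[ 0  -4   2  |   -6 ]
[ 0   0  -3  |   -3 ]
Back-substitution:
w = (-3) / -3 = 1
v = (-6 - (2)*(1)) / -4 = 2
u = (-12 - (4)*(2) - (-5)*(1)) / 5 = -3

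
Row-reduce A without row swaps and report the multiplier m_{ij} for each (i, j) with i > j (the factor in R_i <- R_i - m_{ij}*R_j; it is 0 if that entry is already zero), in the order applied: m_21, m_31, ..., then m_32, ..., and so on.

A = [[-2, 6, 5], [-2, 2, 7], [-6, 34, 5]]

Forward elimination:
R2 <- R2 - (1)*R1:  [  0  -4   2 ]
R3 <- R3 - (3)*R1:  [   0   16  -10 ]
R3 <- R3 - (-4)*R2:  [  0   0  -2 ]
Multipliers (in order of application): m_{21} = 1, m_{31} = 3, m_{32} = -4

multipliers: 1, 3, -4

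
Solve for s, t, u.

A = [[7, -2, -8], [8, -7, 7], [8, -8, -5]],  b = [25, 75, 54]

(5, -3, 2)

Forward elimination on [A|b]:
R2 <- R2 - (8/7)*R1:  [     0  -33/7  113/7  325/7 ]
R3 <- R3 - (8/7)*R1:  [     0  -40/7   29/7  178/7 ]
R3 <- R3 - (40/33)*R2:  [        0         0   -509/33  -1018/33 ]
Row echelon form:
[ 7     -2       -8  |        25 ]
[ 0  -33/7    113/7  |     325/7 ]
[ 0      0  -509/33  |  -1018/33 ]
Back-substitution:
u = (-1018/33) / (-509/33) = 2
t = (325/7 - (113/7)*(2)) / (-33/7) = -3
s = (25 - (-2)*(-3) - (-8)*(2)) / 7 = 5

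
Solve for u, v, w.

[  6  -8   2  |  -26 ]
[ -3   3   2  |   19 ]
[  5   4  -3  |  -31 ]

(-5, 0, 2)

Forward elimination on [A|b]:
R2 <- R2 - (-1/2)*R1:  [  0  -1   3   6 ]
R3 <- R3 - (5/6)*R1:  [     0   32/3  -14/3  -28/3 ]
R3 <- R3 - (-32/3)*R2:  [     0      0   82/3  164/3 ]
Row echelon form:
[ 6  -8     2  |    -26 ]
[ 0  -1     3  |      6 ]
[ 0   0  82/3  |  164/3 ]
Back-substitution:
w = (164/3) / (82/3) = 2
v = (6 - (3)*(2)) / -1 = 0
u = (-26 - (-8)*(0) - (2)*(2)) / 6 = -5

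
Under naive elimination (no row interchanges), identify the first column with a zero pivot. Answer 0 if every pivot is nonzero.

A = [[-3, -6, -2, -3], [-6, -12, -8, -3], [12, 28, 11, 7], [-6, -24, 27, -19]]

first zero-pivot column = 2

Naive forward elimination:
R2 <- R2 - (2)*R1:  [  0   0  -4   3 ]
R3 <- R3 - (-4)*R1:  [  0   4   3  -5 ]
R4 <- R4 - (2)*R1:  [   0  -12   31  -13 ]
Matrix at this point:
[ -3   -6  -2   -3 ]
[  0    0  -4    3 ]
[  0    4   3   -5 ]
[  0  -12  31  -13 ]
Pivot entry (2,2) is zero but row 3 has 4 in column 2 -> naive elimination stops; a row interchange (e.g. R2 <-> R3) would be required here.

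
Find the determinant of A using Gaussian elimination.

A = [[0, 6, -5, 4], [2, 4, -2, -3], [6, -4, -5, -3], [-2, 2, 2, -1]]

Forward elimination:
R1 <-> R2   (pivot in column 1 was zero)
[  2   4  -2  -3 ]
[  0   6  -5   4 ]
[  6  -4  -5  -3 ]
[ -2   2   2  -1 ]
R3 <- R3 - (3)*R1:  [   0  -16    1    6 ]
R4 <- R4 - (-1)*R1:  [  0   6   0  -4 ]
R3 <- R3 - (-8/3)*R2:  [     0      0  -37/3   50/3 ]
R4 <- R4 - (1)*R2:  [  0   0   5  -8 ]
R4 <- R4 - (-15/37)*R3:  [      0       0       0  -46/37 ]
Upper-triangular form:
[ 2  4     -2      -3 ]
[ 0  6     -5       4 ]
[ 0  0  -37/3    50/3 ]
[ 0  0      0  -46/37 ]
det(A) = (-1)^1 * (2) * (6) * (-37/3) * (-46/37) = -184  (1 row swap -> sign -1)

det(A) = -184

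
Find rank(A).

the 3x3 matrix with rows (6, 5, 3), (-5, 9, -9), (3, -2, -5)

rank(A) = 3

Row reduction:
R2 <- R2 - (-5/6)*R1:  [     0   79/6  -13/2 ]
R3 <- R3 - (1/2)*R1:  [     0   -9/2  -13/2 ]
R3 <- R3 - (-27/79)*R2:  [       0        0  -689/79 ]
Row echelon form:
[ 6     5        3 ]
[ 0  79/6    -13/2 ]
[ 0     0  -689/79 ]
Nonzero rows / pivot columns: 3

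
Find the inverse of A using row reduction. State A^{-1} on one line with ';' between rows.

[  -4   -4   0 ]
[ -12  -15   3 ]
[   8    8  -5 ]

inverse = [-17/20 1/3 1/5; 3/5 -1/3 -1/5; -2/5 0 -1/5]

Gauss-Jordan on [A | I]:
R1 <- (1/-4)*R1:  [    1     1     0  |  -1/4     0     0 ]
R2 <- R2 - (-12)*R1:  [  0  -3   3  |  -3   1   0 ]
R3 <- R3 - (8)*R1:  [  0   0  -5  |   2   0   1 ]
R2 <- (1/-3)*R2:  [    0     1    -1  |     1  -1/3     0 ]
R1 <- R1 - (1)*R2:  [    1     0     1  |  -5/4   1/3     0 ]
R3 <- (1/-5)*R3:  [    0     0     1  |  -2/5     0  -1/5 ]
R1 <- R1 - (1)*R3:  [      1       0       0  |  -17/20     1/3     1/5 ]
R2 <- R2 - (-1)*R3:  [    0     1     0  |   3/5  -1/3  -1/5 ]
Right block of [I | A^{-1}] is the inverse:
[ -17/20   1/3   1/5 ]
[    3/5  -1/3  -1/5 ]
[   -2/5     0  -1/5 ]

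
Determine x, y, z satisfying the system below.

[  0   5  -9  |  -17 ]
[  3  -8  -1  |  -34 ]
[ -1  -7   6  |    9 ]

Forward elimination on [A|b]:
R1 <-> R2   (pivot in column 1 was zero)
[  3  -8  -1  -34 ]
[  0   5  -9  -17 ]
[ -1  -7   6    9 ]
R3 <- R3 - (-1/3)*R1:  [     0  -29/3   17/3   -7/3 ]
R3 <- R3 - (-29/15)*R2:  [       0        0  -176/15   -176/5 ]
Row echelon form:
[ 3  -8       -1  |     -34 ]
[ 0   5       -9  |     -17 ]
[ 0   0  -176/15  |  -176/5 ]
Back-substitution:
z = (-176/5) / (-176/15) = 3
y = (-17 - (-9)*(3)) / 5 = 2
x = (-34 - (-8)*(2) - (-1)*(3)) / 3 = -5

(-5, 2, 3)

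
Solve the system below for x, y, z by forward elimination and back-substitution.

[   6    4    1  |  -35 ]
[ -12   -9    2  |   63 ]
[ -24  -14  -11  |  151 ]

(-2, -5, -3)

Forward elimination on [A|b]:
R2 <- R2 - (-2)*R1:  [  0  -1   4  -7 ]
R3 <- R3 - (-4)*R1:  [  0   2  -7  11 ]
R3 <- R3 - (-2)*R2:  [  0   0   1  -3 ]
Row echelon form:
[ 6   4  1  |  -35 ]
[ 0  -1  4  |   -7 ]
[ 0   0  1  |   -3 ]
Back-substitution:
z = (-3) / 1 = -3
y = (-7 - (4)*(-3)) / -1 = -5
x = (-35 - (4)*(-5) - (1)*(-3)) / 6 = -2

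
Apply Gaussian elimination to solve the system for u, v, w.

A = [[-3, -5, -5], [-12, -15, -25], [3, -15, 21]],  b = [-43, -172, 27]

Forward elimination on [A|b]:
R2 <- R2 - (4)*R1:  [  0   5  -5   0 ]
R3 <- R3 - (-1)*R1:  [   0  -20   16  -16 ]
R3 <- R3 - (-4)*R2:  [   0    0   -4  -16 ]
Row echelon form:
[ -3  -5  -5  |  -43 ]
[  0   5  -5  |    0 ]
[  0   0  -4  |  -16 ]
Back-substitution:
w = (-16) / -4 = 4
v = (0 - (-5)*(4)) / 5 = 4
u = (-43 - (-5)*(4) - (-5)*(4)) / -3 = 1

(1, 4, 4)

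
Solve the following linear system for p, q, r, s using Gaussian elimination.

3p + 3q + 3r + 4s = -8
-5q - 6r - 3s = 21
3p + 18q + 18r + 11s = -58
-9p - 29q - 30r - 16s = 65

(5, 0, -1, -5)

Forward elimination on [A|b]:
R3 <- R3 - (1)*R1:  [   0   15   15    7  -50 ]
R4 <- R4 - (-3)*R1:  [   0  -20  -21   -4   41 ]
R3 <- R3 - (-3)*R2:  [  0   0  -3  -2  13 ]
R4 <- R4 - (4)*R2:  [   0    0    3    8  -43 ]
R4 <- R4 - (-1)*R3:  [   0    0    0    6  -30 ]
Row echelon form:
[ 3   3   3   4  |   -8 ]
[ 0  -5  -6  -3  |   21 ]
[ 0   0  -3  -2  |   13 ]
[ 0   0   0   6  |  -30 ]
Back-substitution:
s = (-30) / 6 = -5
r = (13 - (-2)*(-5)) / -3 = -1
q = (21 - (-6)*(-1) - (-3)*(-5)) / -5 = 0
p = (-8 - (3)*(0) - (3)*(-1) - (4)*(-5)) / 3 = 5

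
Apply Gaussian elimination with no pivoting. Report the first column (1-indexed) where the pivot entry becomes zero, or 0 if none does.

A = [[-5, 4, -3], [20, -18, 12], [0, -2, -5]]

first zero-pivot column = 0

Naive forward elimination:
R2 <- R2 - (-4)*R1:  [  0  -2   0 ]
R3 <- R3 - (1)*R2:  [  0   0  -5 ]
All pivots nonzero; naive elimination completes without hitting a zero pivot.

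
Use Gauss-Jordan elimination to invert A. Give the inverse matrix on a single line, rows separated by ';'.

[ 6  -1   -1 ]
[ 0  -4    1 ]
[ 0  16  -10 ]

Gauss-Jordan on [A | I]:
R1 <- (1/6)*R1:  [    1  -1/6  -1/6  |   1/6     0     0 ]
R2 <- (1/-4)*R2:  [    0     1  -1/4  |     0  -1/4     0 ]
R1 <- R1 - (-1/6)*R2:  [     1      0  -5/24  |    1/6  -1/24      0 ]
R3 <- R3 - (16)*R2:  [  0   0  -6  |   0   4   1 ]
R3 <- (1/-6)*R3:  [    0     0     1  |     0  -2/3  -1/6 ]
R1 <- R1 - (-5/24)*R3:  [      1       0       0  |     1/6  -13/72  -5/144 ]
R2 <- R2 - (-1/4)*R3:  [     0      1      0  |      0  -5/12  -1/24 ]
Right block of [I | A^{-1}] is the inverse:
[ 1/6  -13/72  -5/144 ]
[   0   -5/12   -1/24 ]
[   0    -2/3    -1/6 ]

inverse = [1/6 -13/72 -5/144; 0 -5/12 -1/24; 0 -2/3 -1/6]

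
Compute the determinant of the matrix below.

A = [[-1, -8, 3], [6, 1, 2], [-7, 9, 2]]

det(A) = 407

Forward elimination:
R2 <- R2 - (-6)*R1:  [   0  -47   20 ]
R3 <- R3 - (7)*R1:  [   0   65  -19 ]
R3 <- R3 - (-65/47)*R2:  [      0       0  407/47 ]
Upper-triangular form:
[ -1   -8       3 ]
[  0  -47      20 ]
[  0    0  407/47 ]
det(A) = (-1)^0 * (-1) * (-47) * (407/47) = 407  (0 row swaps -> sign +1)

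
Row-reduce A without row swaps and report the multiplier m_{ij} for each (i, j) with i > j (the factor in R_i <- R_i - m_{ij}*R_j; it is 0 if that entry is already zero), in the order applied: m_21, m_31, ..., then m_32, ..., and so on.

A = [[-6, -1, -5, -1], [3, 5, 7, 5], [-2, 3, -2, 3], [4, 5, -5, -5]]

multipliers: -1/2, 1/3, -2/3, 20/27, 26/27, 38/11

Forward elimination:
R2 <- R2 - (-1/2)*R1:  [   0  9/2  9/2  9/2 ]
R3 <- R3 - (1/3)*R1:  [    0  10/3  -1/3  10/3 ]
R4 <- R4 - (-2/3)*R1:  [     0   13/3  -25/3  -17/3 ]
R3 <- R3 - (20/27)*R2:  [     0      0  -11/3      0 ]
R4 <- R4 - (26/27)*R2:  [     0      0  -38/3    -10 ]
R4 <- R4 - (38/11)*R3:  [   0    0    0  -10 ]
Multipliers (in order of application): m_{21} = -1/2, m_{31} = 1/3, m_{41} = -2/3, m_{32} = 20/27, m_{42} = 26/27, m_{43} = 38/11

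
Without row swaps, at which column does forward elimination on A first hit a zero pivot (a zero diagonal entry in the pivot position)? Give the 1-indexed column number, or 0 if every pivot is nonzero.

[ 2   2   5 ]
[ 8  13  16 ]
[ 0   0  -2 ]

Naive forward elimination:
R2 <- R2 - (4)*R1:  [  0   5  -4 ]
All pivots nonzero; naive elimination completes without hitting a zero pivot.

first zero-pivot column = 0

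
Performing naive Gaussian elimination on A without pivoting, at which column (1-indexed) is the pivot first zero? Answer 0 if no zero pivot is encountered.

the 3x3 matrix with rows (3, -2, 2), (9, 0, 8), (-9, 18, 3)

Naive forward elimination:
R2 <- R2 - (3)*R1:  [ 0  6  2 ]
R3 <- R3 - (-3)*R1:  [  0  12   9 ]
R3 <- R3 - (2)*R2:  [ 0  0  5 ]
All pivots nonzero; naive elimination completes without hitting a zero pivot.

first zero-pivot column = 0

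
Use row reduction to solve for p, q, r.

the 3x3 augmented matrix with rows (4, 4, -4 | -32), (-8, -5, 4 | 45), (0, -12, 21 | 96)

Forward elimination on [A|b]:
R2 <- R2 - (-2)*R1:  [   0    3   -4  -19 ]
R3 <- R3 - (-4)*R2:  [  0   0   5  20 ]
Row echelon form:
[ 4  4  -4  |  -32 ]
[ 0  3  -4  |  -19 ]
[ 0  0   5  |   20 ]
Back-substitution:
r = (20) / 5 = 4
q = (-19 - (-4)*(4)) / 3 = -1
p = (-32 - (4)*(-1) - (-4)*(4)) / 4 = -3

(-3, -1, 4)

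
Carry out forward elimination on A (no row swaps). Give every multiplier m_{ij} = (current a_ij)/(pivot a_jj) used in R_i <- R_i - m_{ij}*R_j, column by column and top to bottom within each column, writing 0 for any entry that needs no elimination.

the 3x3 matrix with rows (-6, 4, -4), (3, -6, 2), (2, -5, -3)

multipliers: -1/2, -1/3, 11/12

Forward elimination:
R2 <- R2 - (-1/2)*R1:  [  0  -4   0 ]
R3 <- R3 - (-1/3)*R1:  [     0  -11/3  -13/3 ]
R3 <- R3 - (11/12)*R2:  [     0      0  -13/3 ]
Multipliers (in order of application): m_{21} = -1/2, m_{31} = -1/3, m_{32} = 11/12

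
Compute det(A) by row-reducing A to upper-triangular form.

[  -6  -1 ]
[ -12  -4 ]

det(A) = 12

Forward elimination:
R2 <- R2 - (2)*R1:  [  0  -2 ]
Upper-triangular form:
[ -6  -1 ]
[  0  -2 ]
det(A) = (-1)^0 * (-6) * (-2) = 12  (0 row swaps -> sign +1)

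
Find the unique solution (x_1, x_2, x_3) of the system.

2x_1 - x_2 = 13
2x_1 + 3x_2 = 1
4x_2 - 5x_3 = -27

(5, -3, 3)

Forward elimination on [A|b]:
R2 <- R2 - (1)*R1:  [   0    4    0  -12 ]
R3 <- R3 - (1)*R2:  [   0    0   -5  -15 ]
Row echelon form:
[ 2  -1   0  |   13 ]
[ 0   4   0  |  -12 ]
[ 0   0  -5  |  -15 ]
Back-substitution:
x_3 = (-15) / -5 = 3
x_2 = (-12) / 4 = -3
x_1 = (13 - (-1)*(-3)) / 2 = 5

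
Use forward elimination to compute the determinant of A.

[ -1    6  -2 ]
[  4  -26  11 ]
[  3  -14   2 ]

Forward elimination:
R2 <- R2 - (-4)*R1:  [  0  -2   3 ]
R3 <- R3 - (-3)*R1:  [  0   4  -4 ]
R3 <- R3 - (-2)*R2:  [ 0  0  2 ]
Upper-triangular form:
[ -1   6  -2 ]
[  0  -2   3 ]
[  0   0   2 ]
det(A) = (-1)^0 * (-1) * (-2) * (2) = 4  (0 row swaps -> sign +1)

det(A) = 4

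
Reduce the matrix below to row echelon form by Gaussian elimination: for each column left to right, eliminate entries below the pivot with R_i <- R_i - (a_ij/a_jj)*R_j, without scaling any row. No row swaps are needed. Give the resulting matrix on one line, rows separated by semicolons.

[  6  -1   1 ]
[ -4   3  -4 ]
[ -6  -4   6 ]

Forward elimination:
R2 <- R2 - (-2/3)*R1:  [     0    7/3  -10/3 ]
R3 <- R3 - (-1)*R1:  [  0  -5   7 ]
R3 <- R3 - (-15/7)*R2:  [    0     0  -1/7 ]
Row echelon form:
[ 6   -1      1 ]
[ 0  7/3  -10/3 ]
[ 0    0   -1/7 ]

REF = [6 -1 1; 0 7/3 -10/3; 0 0 -1/7]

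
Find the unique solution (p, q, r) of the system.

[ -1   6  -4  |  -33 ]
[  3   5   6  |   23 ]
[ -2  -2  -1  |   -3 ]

(1, -2, 5)

Forward elimination on [A|b]:
R2 <- R2 - (-3)*R1:  [   0   23   -6  -76 ]
R3 <- R3 - (2)*R1:  [   0  -14    7   63 ]
R3 <- R3 - (-14/23)*R2:  [      0       0   77/23  385/23 ]
Row echelon form:
[ -1   6     -4  |     -33 ]
[  0  23     -6  |     -76 ]
[  0   0  77/23  |  385/23 ]
Back-substitution:
r = (385/23) / (77/23) = 5
q = (-76 - (-6)*(5)) / 23 = -2
p = (-33 - (6)*(-2) - (-4)*(5)) / -1 = 1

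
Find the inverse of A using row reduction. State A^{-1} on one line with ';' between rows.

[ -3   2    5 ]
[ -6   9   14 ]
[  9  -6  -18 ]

Gauss-Jordan on [A | I]:
R1 <- (1/-3)*R1:  [    1  -2/3  -5/3  |  -1/3     0     0 ]
R2 <- R2 - (-6)*R1:  [  0   5   4  |  -2   1   0 ]
R3 <- R3 - (9)*R1:  [  0   0  -3  |   3   0   1 ]
R2 <- (1/5)*R2:  [    0     1   4/5  |  -2/5   1/5     0 ]
R1 <- R1 - (-2/3)*R2:  [      1       0  -17/15  |    -3/5    2/15       0 ]
R3 <- (1/-3)*R3:  [    0     0     1  |    -1     0  -1/3 ]
R1 <- R1 - (-17/15)*R3:  [      1       0       0  |  -26/15    2/15  -17/45 ]
R2 <- R2 - (4/5)*R3:  [    0     1     0  |   2/5   1/5  4/15 ]
Right block of [I | A^{-1}] is the inverse:
[ -26/15  2/15  -17/45 ]
[    2/5   1/5    4/15 ]
[     -1     0    -1/3 ]

inverse = [-26/15 2/15 -17/45; 2/5 1/5 4/15; -1 0 -1/3]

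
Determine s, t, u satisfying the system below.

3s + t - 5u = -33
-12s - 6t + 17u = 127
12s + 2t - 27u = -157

(-1, -5, 5)

Forward elimination on [A|b]:
R2 <- R2 - (-4)*R1:  [  0  -2  -3  -5 ]
R3 <- R3 - (4)*R1:  [   0   -2   -7  -25 ]
R3 <- R3 - (1)*R2:  [   0    0   -4  -20 ]
Row echelon form:
[ 3   1  -5  |  -33 ]
[ 0  -2  -3  |   -5 ]
[ 0   0  -4  |  -20 ]
Back-substitution:
u = (-20) / -4 = 5
t = (-5 - (-3)*(5)) / -2 = -5
s = (-33 - (1)*(-5) - (-5)*(5)) / 3 = -1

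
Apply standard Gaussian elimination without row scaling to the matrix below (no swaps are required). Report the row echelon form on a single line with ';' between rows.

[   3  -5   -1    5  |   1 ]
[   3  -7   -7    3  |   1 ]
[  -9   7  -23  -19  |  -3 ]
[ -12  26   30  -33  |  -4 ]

REF = [3 -5 -1 5 1; 0 -2 -6 -2 0; 0 0 -2 4 0; 0 0 0 -3 0]

Forward elimination:
R2 <- R2 - (1)*R1:  [  0  -2  -6  -2   0 ]
R3 <- R3 - (-3)*R1:  [   0   -8  -26   -4    0 ]
R4 <- R4 - (-4)*R1:  [   0    6   26  -13    0 ]
R3 <- R3 - (4)*R2:  [  0   0  -2   4   0 ]
R4 <- R4 - (-3)*R2:  [   0    0    8  -19    0 ]
R4 <- R4 - (-4)*R3:  [  0   0   0  -3   0 ]
Row echelon form:
[ 3  -5  -1   5  |  1 ]
[ 0  -2  -6  -2  |  0 ]
[ 0   0  -2   4  |  0 ]
[ 0   0   0  -3  |  0 ]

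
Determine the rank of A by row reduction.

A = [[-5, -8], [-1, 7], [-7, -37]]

rank(A) = 2

Row reduction:
R2 <- R2 - (1/5)*R1:  [    0  43/5 ]
R3 <- R3 - (7/5)*R1:  [      0  -129/5 ]
R3 <- R3 - (-3)*R2:  [ 0  0 ]
Row echelon form:
[ -5    -8 ]
[  0  43/5 ]
[  0     0 ]
Nonzero rows / pivot columns: 2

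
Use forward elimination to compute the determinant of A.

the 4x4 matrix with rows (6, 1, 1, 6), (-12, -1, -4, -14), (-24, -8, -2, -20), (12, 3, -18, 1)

det(A) = -108

Forward elimination:
R2 <- R2 - (-2)*R1:  [  0   1  -2  -2 ]
R3 <- R3 - (-4)*R1:  [  0  -4   2   4 ]
R4 <- R4 - (2)*R1:  [   0    1  -20  -11 ]
R3 <- R3 - (-4)*R2:  [  0   0  -6  -4 ]
R4 <- R4 - (1)*R2:  [   0    0  -18   -9 ]
R4 <- R4 - (3)*R3:  [ 0  0  0  3 ]
Upper-triangular form:
[ 6  1   1   6 ]
[ 0  1  -2  -2 ]
[ 0  0  -6  -4 ]
[ 0  0   0   3 ]
det(A) = (-1)^0 * (6) * (1) * (-6) * (3) = -108  (0 row swaps -> sign +1)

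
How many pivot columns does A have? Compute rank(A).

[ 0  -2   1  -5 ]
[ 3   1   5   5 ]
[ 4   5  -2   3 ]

Row reduction:
R1 <-> R2   (pivot in column 1 was zero)
[ 3   1   5   5 ]
[ 0  -2   1  -5 ]
[ 4   5  -2   3 ]
R3 <- R3 - (4/3)*R1:  [     0   11/3  -26/3  -11/3 ]
R3 <- R3 - (-11/6)*R2:  [     0      0  -41/6  -77/6 ]
Row echelon form:
[ 3   1      5      5 ]
[ 0  -2      1     -5 ]
[ 0   0  -41/6  -77/6 ]
Nonzero rows / pivot columns: 3

rank(A) = 3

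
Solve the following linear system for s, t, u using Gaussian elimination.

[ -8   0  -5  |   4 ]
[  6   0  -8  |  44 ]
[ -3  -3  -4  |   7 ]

Forward elimination on [A|b]:
R2 <- R2 - (-3/4)*R1:  [     0      0  -47/4     47 ]
R3 <- R3 - (3/8)*R1:  [     0     -3  -17/8   11/2 ]
R2 <-> R3   (pivot in column 2 was zero)
[ -8   0     -5     4 ]
[  0  -3  -17/8  11/2 ]
[  0   0  -47/4    47 ]
Row echelon form:
[ -8   0     -5  |     4 ]
[  0  -3  -17/8  |  11/2 ]
[  0   0  -47/4  |    47 ]
Back-substitution:
u = (47) / (-47/4) = -4
t = (11/2 - (-17/8)*(-4)) / -3 = 1
s = (4 - (-5)*(-4)) / -8 = 2

(2, 1, -4)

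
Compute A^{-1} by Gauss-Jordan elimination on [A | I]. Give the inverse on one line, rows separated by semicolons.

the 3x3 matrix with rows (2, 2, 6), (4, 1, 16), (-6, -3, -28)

inverse = [5/9 19/18 13/18; 4/9 -5/9 -2/9; -1/6 -1/6 -1/6]

Gauss-Jordan on [A | I]:
R1 <- (1/2)*R1:  [   1    1    3  |  1/2    0    0 ]
R2 <- R2 - (4)*R1:  [  0  -3   4  |  -2   1   0 ]
R3 <- R3 - (-6)*R1:  [   0    3  -10  |    3    0    1 ]
R2 <- (1/-3)*R2:  [    0     1  -4/3  |   2/3  -1/3     0 ]
R1 <- R1 - (1)*R2:  [    1     0  13/3  |  -1/6   1/3     0 ]
R3 <- R3 - (3)*R2:  [  0   0  -6  |   1   1   1 ]
R3 <- (1/-6)*R3:  [    0     0     1  |  -1/6  -1/6  -1/6 ]
R1 <- R1 - (13/3)*R3:  [     1      0      0  |    5/9  19/18  13/18 ]
R2 <- R2 - (-4/3)*R3:  [    0     1     0  |   4/9  -5/9  -2/9 ]
Right block of [I | A^{-1}] is the inverse:
[  5/9  19/18  13/18 ]
[  4/9   -5/9   -2/9 ]
[ -1/6   -1/6   -1/6 ]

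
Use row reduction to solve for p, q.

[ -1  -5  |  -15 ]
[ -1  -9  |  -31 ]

Forward elimination on [A|b]:
R2 <- R2 - (1)*R1:  [   0   -4  -16 ]
Row echelon form:
[ -1  -5  |  -15 ]
[  0  -4  |  -16 ]
Back-substitution:
q = (-16) / -4 = 4
p = (-15 - (-5)*(4)) / -1 = -5

(-5, 4)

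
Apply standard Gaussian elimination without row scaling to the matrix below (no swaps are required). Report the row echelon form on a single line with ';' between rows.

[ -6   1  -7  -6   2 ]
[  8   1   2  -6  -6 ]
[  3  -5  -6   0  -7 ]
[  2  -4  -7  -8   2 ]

REF = [-6 1 -7 -6 2; 0 7/3 -22/3 -14 -10/3; 0 0 -331/14 -30 -87/7; 0 0 0 -1832/331 2778/331]

Forward elimination:
R2 <- R2 - (-4/3)*R1:  [     0    7/3  -22/3    -14  -10/3 ]
R3 <- R3 - (-1/2)*R1:  [     0   -9/2  -19/2     -3     -6 ]
R4 <- R4 - (-1/3)*R1:  [     0  -11/3  -28/3    -10    8/3 ]
R3 <- R3 - (-27/14)*R2:  [       0        0  -331/14      -30    -87/7 ]
R4 <- R4 - (-11/7)*R2:  [      0       0  -146/7     -32   -18/7 ]
R4 <- R4 - (292/331)*R3:  [         0          0          0  -1832/331   2778/331 ]
Row echelon form:
[ -6    1       -7         -6         2 ]
[  0  7/3    -22/3        -14     -10/3 ]
[  0    0  -331/14        -30     -87/7 ]
[  0    0        0  -1832/331  2778/331 ]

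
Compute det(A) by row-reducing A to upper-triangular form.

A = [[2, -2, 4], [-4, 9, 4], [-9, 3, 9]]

det(A) = 414

Forward elimination:
R2 <- R2 - (-2)*R1:  [  0   5  12 ]
R3 <- R3 - (-9/2)*R1:  [  0  -6  27 ]
R3 <- R3 - (-6/5)*R2:  [     0      0  207/5 ]
Upper-triangular form:
[ 2  -2      4 ]
[ 0   5     12 ]
[ 0   0  207/5 ]
det(A) = (-1)^0 * (2) * (5) * (207/5) = 414  (0 row swaps -> sign +1)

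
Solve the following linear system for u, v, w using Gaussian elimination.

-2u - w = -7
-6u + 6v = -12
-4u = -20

Forward elimination on [A|b]:
R2 <- R2 - (3)*R1:  [ 0  6  3  9 ]
R3 <- R3 - (2)*R1:  [  0   0   2  -6 ]
Row echelon form:
[ -2  0  -1  |  -7 ]
[  0  6   3  |   9 ]
[  0  0   2  |  -6 ]
Back-substitution:
w = (-6) / 2 = -3
v = (9 - (3)*(-3)) / 6 = 3
u = (-7 - (-1)*(-3)) / -2 = 5

(5, 3, -3)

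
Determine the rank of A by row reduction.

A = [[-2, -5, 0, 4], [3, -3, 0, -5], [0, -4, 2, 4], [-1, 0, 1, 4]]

rank(A) = 4

Row reduction:
R2 <- R2 - (-3/2)*R1:  [     0  -21/2      0      1 ]
R4 <- R4 - (1/2)*R1:  [   0  5/2    1    2 ]
R3 <- R3 - (8/21)*R2:  [     0      0      2  76/21 ]
R4 <- R4 - (-5/21)*R2:  [     0      0      1  47/21 ]
R4 <- R4 - (1/2)*R3:  [   0    0    0  3/7 ]
Row echelon form:
[ -2     -5  0      4 ]
[  0  -21/2  0      1 ]
[  0      0  2  76/21 ]
[  0      0  0    3/7 ]
Nonzero rows / pivot columns: 4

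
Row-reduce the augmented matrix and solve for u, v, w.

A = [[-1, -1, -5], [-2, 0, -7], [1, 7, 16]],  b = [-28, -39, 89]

Forward elimination on [A|b]:
R2 <- R2 - (2)*R1:  [  0   2   3  17 ]
R3 <- R3 - (-1)*R1:  [  0   6  11  61 ]
R3 <- R3 - (3)*R2:  [  0   0   2  10 ]
Row echelon form:
[ -1  -1  -5  |  -28 ]
[  0   2   3  |   17 ]
[  0   0   2  |   10 ]
Back-substitution:
w = (10) / 2 = 5
v = (17 - (3)*(5)) / 2 = 1
u = (-28 - (-1)*(1) - (-5)*(5)) / -1 = 2

(2, 1, 5)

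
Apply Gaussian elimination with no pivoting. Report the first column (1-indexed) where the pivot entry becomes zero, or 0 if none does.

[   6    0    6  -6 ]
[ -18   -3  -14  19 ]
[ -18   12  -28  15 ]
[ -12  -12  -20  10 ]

Naive forward elimination:
R2 <- R2 - (-3)*R1:  [  0  -3   4   1 ]
R3 <- R3 - (-3)*R1:  [   0   12  -10   -3 ]
R4 <- R4 - (-2)*R1:  [   0  -12   -8   -2 ]
R3 <- R3 - (-4)*R2:  [ 0  0  6  1 ]
R4 <- R4 - (4)*R2:  [   0    0  -24   -6 ]
R4 <- R4 - (-4)*R3:  [  0   0   0  -2 ]
All pivots nonzero; naive elimination completes without hitting a zero pivot.

first zero-pivot column = 0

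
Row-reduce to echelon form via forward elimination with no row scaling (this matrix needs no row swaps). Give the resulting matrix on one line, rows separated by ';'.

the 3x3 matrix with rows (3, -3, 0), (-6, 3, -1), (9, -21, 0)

REF = [3 -3 0; 0 -3 -1; 0 0 4]

Forward elimination:
R2 <- R2 - (-2)*R1:  [  0  -3  -1 ]
R3 <- R3 - (3)*R1:  [   0  -12    0 ]
R3 <- R3 - (4)*R2:  [ 0  0  4 ]
Row echelon form:
[ 3  -3   0 ]
[ 0  -3  -1 ]
[ 0   0   4 ]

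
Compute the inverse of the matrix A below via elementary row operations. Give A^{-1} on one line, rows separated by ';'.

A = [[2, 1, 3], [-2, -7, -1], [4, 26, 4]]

Gauss-Jordan on [A | I]:
R1 <- (1/2)*R1:  [   1  1/2  3/2  |  1/2    0    0 ]
R2 <- R2 - (-2)*R1:  [  0  -6   2  |   1   1   0 ]
R3 <- R3 - (4)*R1:  [  0  24  -2  |  -2   0   1 ]
R2 <- (1/-6)*R2:  [    0     1  -1/3  |  -1/6  -1/6     0 ]
R1 <- R1 - (1/2)*R2:  [    1     0   5/3  |  7/12  1/12     0 ]
R3 <- R3 - (24)*R2:  [ 0  0  6  |  2  4  1 ]
R3 <- (1/6)*R3:  [   0    0    1  |  1/3  2/3  1/6 ]
R1 <- R1 - (5/3)*R3:  [      1       0       0  |    1/36  -37/36   -5/18 ]
R2 <- R2 - (-1/3)*R3:  [     0      1      0  |  -1/18   1/18   1/18 ]
Right block of [I | A^{-1}] is the inverse:
[  1/36  -37/36  -5/18 ]
[ -1/18    1/18   1/18 ]
[   1/3     2/3    1/6 ]

inverse = [1/36 -37/36 -5/18; -1/18 1/18 1/18; 1/3 2/3 1/6]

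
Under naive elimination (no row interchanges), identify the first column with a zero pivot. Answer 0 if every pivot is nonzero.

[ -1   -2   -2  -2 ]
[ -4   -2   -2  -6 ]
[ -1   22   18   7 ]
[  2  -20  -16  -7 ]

Naive forward elimination:
R2 <- R2 - (4)*R1:  [ 0  6  6  2 ]
R3 <- R3 - (1)*R1:  [  0  24  20   9 ]
R4 <- R4 - (-2)*R1:  [   0  -24  -20  -11 ]
R3 <- R3 - (4)*R2:  [  0   0  -4   1 ]
R4 <- R4 - (-4)*R2:  [  0   0   4  -3 ]
R4 <- R4 - (-1)*R3:  [  0   0   0  -2 ]
All pivots nonzero; naive elimination completes without hitting a zero pivot.

first zero-pivot column = 0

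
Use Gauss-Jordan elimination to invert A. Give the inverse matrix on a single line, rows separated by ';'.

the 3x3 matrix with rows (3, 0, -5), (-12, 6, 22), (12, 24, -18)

Gauss-Jordan on [A | I]:
R1 <- (1/3)*R1:  [    1     0  -5/3  |   1/3     0     0 ]
R2 <- R2 - (-12)*R1:  [ 0  6  2  |  4  1  0 ]
R3 <- R3 - (12)*R1:  [  0  24   2  |  -4   0   1 ]
R2 <- (1/6)*R2:  [   0    1  1/3  |  2/3  1/6    0 ]
R3 <- R3 - (24)*R2:  [   0    0   -6  |  -20   -4    1 ]
R3 <- (1/-6)*R3:  [    0     0     1  |  10/3   2/3  -1/6 ]
R1 <- R1 - (-5/3)*R3:  [     1      0      0  |   53/9   10/9  -5/18 ]
R2 <- R2 - (1/3)*R3:  [     0      1      0  |   -4/9  -1/18   1/18 ]
Right block of [I | A^{-1}] is the inverse:
[ 53/9   10/9  -5/18 ]
[ -4/9  -1/18   1/18 ]
[ 10/3    2/3   -1/6 ]

inverse = [53/9 10/9 -5/18; -4/9 -1/18 1/18; 10/3 2/3 -1/6]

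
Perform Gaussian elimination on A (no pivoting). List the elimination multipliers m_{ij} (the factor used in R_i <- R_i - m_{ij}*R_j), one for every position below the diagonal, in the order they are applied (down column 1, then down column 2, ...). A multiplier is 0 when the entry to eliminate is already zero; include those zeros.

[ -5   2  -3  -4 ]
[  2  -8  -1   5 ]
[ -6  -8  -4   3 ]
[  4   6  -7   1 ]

Forward elimination:
R2 <- R2 - (-2/5)*R1:  [     0  -36/5  -11/5   17/5 ]
R3 <- R3 - (6/5)*R1:  [     0  -52/5   -2/5   39/5 ]
R4 <- R4 - (-4/5)*R1:  [     0   38/5  -47/5  -11/5 ]
R3 <- R3 - (13/9)*R2:  [    0     0  25/9  26/9 ]
R4 <- R4 - (-19/18)*R2:  [       0        0  -211/18    25/18 ]
R4 <- R4 - (-211/50)*R3:  [      0       0       0  679/50 ]
Multipliers (in order of application): m_{21} = -2/5, m_{31} = 6/5, m_{41} = -4/5, m_{32} = 13/9, m_{42} = -19/18, m_{43} = -211/50

multipliers: -2/5, 6/5, -4/5, 13/9, -19/18, -211/50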